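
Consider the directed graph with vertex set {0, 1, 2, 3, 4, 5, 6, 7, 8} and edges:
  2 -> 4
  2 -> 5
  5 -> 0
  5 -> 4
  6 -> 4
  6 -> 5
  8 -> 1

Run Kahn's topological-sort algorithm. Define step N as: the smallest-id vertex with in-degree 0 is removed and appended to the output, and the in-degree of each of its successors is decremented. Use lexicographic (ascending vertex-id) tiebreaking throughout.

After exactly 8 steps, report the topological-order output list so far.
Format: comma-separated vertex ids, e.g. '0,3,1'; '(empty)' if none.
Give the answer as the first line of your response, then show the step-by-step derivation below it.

2,3,6,5,0,4,7,8

step 1: output 2; order=[2]; indeg=(1,1,0,0,2,1,0,0,0)
step 2: output 3; order=[2,3]; indeg=(1,1,0,0,2,1,0,0,0)
step 3: output 6; order=[2,3,6]; indeg=(1,1,0,0,1,0,0,0,0)
step 4: output 5; order=[2,3,6,5]; indeg=(0,1,0,0,0,0,0,0,0)
step 5: output 0; order=[2,3,6,5,0]; indeg=(0,1,0,0,0,0,0,0,0)
step 6: output 4; order=[2,3,6,5,0,4]; indeg=(0,1,0,0,0,0,0,0,0)
step 7: output 7; order=[2,3,6,5,0,4,7]; indeg=(0,1,0,0,0,0,0,0,0)
step 8: output 8; order=[2,3,6,5,0,4,7,8]; indeg=(0,0,0,0,0,0,0,0,0)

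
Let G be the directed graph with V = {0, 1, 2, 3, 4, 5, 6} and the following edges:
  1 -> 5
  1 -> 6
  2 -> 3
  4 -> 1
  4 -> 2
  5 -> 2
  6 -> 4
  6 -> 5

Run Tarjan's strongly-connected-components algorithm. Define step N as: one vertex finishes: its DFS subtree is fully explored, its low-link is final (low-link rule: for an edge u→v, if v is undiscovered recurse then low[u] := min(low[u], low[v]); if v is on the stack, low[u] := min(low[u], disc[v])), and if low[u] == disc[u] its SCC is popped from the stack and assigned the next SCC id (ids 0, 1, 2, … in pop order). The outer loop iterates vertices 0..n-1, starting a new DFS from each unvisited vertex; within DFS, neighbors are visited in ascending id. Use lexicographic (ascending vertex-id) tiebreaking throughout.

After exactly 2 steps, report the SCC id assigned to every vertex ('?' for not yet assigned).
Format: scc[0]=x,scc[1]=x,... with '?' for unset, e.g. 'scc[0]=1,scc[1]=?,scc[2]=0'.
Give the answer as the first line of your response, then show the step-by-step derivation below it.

scc[0]=0,scc[1]=?,scc[2]=?,scc[3]=1,scc[4]=?,scc[5]=?,scc[6]=?

step 1: low=(low[0]=0,low[1]=?,low[2]=?,low[3]=?,low[4]=?,low[5]=?,low[6]=?); scc=(scc[0]=0,scc[1]=?,scc[2]=?,scc[3]=?,scc[4]=?,scc[5]=?,scc[6]=?)
step 2: low=(low[0]=0,low[1]=1,low[2]=3,low[3]=4,low[4]=?,low[5]=2,low[6]=?); scc=(scc[0]=0,scc[1]=?,scc[2]=?,scc[3]=1,scc[4]=?,scc[5]=?,scc[6]=?)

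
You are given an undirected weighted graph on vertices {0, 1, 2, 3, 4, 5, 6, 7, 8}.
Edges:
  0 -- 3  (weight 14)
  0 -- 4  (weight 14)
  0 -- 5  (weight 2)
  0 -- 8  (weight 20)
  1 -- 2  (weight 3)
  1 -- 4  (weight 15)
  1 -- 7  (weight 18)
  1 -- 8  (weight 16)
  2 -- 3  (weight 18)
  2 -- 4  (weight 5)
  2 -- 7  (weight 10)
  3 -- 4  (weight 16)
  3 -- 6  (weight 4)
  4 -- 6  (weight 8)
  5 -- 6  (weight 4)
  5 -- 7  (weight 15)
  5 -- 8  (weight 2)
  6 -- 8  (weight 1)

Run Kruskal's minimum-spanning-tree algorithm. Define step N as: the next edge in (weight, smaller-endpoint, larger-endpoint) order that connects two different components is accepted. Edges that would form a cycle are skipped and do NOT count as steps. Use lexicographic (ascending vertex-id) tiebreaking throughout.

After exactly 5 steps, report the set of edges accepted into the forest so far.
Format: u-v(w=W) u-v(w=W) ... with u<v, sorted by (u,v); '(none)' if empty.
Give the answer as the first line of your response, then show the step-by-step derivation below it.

0-5(w=2) 1-2(w=3) 3-6(w=4) 5-8(w=2) 6-8(w=1)

step 1: add edge 6-8 (w=1); MST = {6-8(w=1)}
step 2: add edge 0-5 (w=2); MST = {0-5(w=2) 6-8(w=1)}
step 3: add edge 5-8 (w=2); MST = {0-5(w=2) 5-8(w=2) 6-8(w=1)}
step 4: add edge 1-2 (w=3); MST = {0-5(w=2) 1-2(w=3) 5-8(w=2) 6-8(w=1)}
step 5: add edge 3-6 (w=4); MST = {0-5(w=2) 1-2(w=3) 3-6(w=4) 5-8(w=2) 6-8(w=1)}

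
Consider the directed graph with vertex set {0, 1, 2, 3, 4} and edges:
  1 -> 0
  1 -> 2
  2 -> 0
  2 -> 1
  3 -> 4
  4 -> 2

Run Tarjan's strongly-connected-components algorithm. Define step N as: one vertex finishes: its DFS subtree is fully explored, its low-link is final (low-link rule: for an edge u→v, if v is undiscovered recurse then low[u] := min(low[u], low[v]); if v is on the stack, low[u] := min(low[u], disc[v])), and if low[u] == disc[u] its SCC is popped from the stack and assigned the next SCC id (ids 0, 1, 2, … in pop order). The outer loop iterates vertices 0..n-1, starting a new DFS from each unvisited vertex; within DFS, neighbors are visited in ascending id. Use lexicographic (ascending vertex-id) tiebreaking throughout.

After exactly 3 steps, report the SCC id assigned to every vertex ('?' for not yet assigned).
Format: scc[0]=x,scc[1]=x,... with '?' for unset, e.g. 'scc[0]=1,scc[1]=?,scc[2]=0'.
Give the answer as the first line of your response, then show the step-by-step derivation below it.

scc[0]=0,scc[1]=1,scc[2]=1,scc[3]=?,scc[4]=?

step 1: low=(low[0]=0,low[1]=?,low[2]=?,low[3]=?,low[4]=?); scc=(scc[0]=0,scc[1]=?,scc[2]=?,scc[3]=?,scc[4]=?)
step 2: low=(low[0]=0,low[1]=1,low[2]=1,low[3]=?,low[4]=?); scc=(scc[0]=0,scc[1]=?,scc[2]=?,scc[3]=?,scc[4]=?)
step 3: low=(low[0]=0,low[1]=1,low[2]=1,low[3]=?,low[4]=?); scc=(scc[0]=0,scc[1]=1,scc[2]=1,scc[3]=?,scc[4]=?)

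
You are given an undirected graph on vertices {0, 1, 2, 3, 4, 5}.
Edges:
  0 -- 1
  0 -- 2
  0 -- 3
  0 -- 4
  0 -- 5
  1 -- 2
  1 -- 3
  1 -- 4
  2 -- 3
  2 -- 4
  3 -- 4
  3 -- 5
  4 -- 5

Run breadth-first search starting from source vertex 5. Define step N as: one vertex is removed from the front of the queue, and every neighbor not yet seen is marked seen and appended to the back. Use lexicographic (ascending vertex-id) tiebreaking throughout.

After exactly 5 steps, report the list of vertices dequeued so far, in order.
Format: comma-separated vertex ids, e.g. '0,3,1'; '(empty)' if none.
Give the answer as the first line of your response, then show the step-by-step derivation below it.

5,0,3,4,1

step 1: dequeue 5; queue=[0,3,4]; order=5
step 2: dequeue 0; queue=[3,4,1,2]; order=5,0
step 3: dequeue 3; queue=[4,1,2]; order=5,0,3
step 4: dequeue 4; queue=[1,2]; order=5,0,3,4
step 5: dequeue 1; queue=[2]; order=5,0,3,4,1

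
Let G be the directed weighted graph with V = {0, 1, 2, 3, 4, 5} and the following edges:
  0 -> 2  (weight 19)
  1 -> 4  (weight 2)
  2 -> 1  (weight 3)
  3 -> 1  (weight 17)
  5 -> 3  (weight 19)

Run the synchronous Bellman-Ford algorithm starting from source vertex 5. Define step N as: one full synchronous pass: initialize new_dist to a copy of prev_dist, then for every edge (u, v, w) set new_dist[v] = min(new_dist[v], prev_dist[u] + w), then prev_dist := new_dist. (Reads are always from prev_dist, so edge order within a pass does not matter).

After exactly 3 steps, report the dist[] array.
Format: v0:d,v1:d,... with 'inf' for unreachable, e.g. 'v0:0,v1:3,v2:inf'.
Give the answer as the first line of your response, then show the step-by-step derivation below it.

v0:inf,v1:36,v2:inf,v3:19,v4:38,v5:0

step 1: dist = v0:inf,v1:inf,v2:inf,v3:19,v4:inf,v5:0
step 2: dist = v0:inf,v1:36,v2:inf,v3:19,v4:inf,v5:0
step 3: dist = v0:inf,v1:36,v2:inf,v3:19,v4:38,v5:0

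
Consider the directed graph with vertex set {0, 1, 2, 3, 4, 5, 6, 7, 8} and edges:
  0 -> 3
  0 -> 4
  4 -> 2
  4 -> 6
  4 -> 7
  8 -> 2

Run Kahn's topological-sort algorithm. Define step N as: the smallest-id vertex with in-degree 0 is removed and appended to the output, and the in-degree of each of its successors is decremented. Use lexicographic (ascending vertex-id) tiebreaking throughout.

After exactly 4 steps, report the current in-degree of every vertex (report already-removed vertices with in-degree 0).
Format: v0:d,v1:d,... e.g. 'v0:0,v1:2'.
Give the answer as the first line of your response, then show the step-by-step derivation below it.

v0:0,v1:0,v2:1,v3:0,v4:0,v5:0,v6:0,v7:0,v8:0

step 1: output 0; order=[0]; indeg=(0,0,2,0,0,0,1,1,0)
step 2: output 1; order=[0,1]; indeg=(0,0,2,0,0,0,1,1,0)
step 3: output 3; order=[0,1,3]; indeg=(0,0,2,0,0,0,1,1,0)
step 4: output 4; order=[0,1,3,4]; indeg=(0,0,1,0,0,0,0,0,0)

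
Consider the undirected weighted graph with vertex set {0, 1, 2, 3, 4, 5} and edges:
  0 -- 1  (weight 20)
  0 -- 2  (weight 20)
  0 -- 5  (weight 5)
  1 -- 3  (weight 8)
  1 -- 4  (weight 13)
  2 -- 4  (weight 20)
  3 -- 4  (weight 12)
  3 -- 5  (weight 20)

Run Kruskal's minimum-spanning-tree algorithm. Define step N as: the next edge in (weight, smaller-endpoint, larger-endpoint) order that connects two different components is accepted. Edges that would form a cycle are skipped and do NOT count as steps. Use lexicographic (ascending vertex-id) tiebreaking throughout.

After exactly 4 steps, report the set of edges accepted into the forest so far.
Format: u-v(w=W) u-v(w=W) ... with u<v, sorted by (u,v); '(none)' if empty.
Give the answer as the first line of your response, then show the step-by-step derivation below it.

0-1(w=20) 0-5(w=5) 1-3(w=8) 3-4(w=12)

step 1: add edge 0-5 (w=5); MST = {0-5(w=5)}
step 2: add edge 1-3 (w=8); MST = {0-5(w=5) 1-3(w=8)}
step 3: add edge 3-4 (w=12); MST = {0-5(w=5) 1-3(w=8) 3-4(w=12)}
step 4: add edge 0-1 (w=20); MST = {0-1(w=20) 0-5(w=5) 1-3(w=8) 3-4(w=12)}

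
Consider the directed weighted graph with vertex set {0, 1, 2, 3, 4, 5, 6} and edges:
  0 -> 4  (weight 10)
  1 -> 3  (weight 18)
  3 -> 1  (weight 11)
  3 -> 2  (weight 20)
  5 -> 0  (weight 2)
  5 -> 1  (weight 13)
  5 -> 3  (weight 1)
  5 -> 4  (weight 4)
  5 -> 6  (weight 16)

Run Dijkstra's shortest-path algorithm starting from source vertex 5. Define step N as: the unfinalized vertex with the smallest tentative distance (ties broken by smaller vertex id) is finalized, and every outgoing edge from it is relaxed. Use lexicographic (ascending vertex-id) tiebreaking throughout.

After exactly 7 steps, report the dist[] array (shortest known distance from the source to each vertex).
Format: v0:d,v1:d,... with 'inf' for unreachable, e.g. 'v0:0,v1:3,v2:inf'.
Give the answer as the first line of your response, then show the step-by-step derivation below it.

v0:2,v1:12,v2:21,v3:1,v4:4,v5:0,v6:16

step 1: dist = v0:2,v1:13,v2:inf,v3:1,v4:4,v5:0,v6:16
step 2: dist = v0:2,v1:12,v2:21,v3:1,v4:4,v5:0,v6:16
step 3: dist = v0:2,v1:12,v2:21,v3:1,v4:4,v5:0,v6:16
step 4: dist = v0:2,v1:12,v2:21,v3:1,v4:4,v5:0,v6:16
step 5: dist = v0:2,v1:12,v2:21,v3:1,v4:4,v5:0,v6:16
step 6: dist = v0:2,v1:12,v2:21,v3:1,v4:4,v5:0,v6:16
step 7: dist = v0:2,v1:12,v2:21,v3:1,v4:4,v5:0,v6:16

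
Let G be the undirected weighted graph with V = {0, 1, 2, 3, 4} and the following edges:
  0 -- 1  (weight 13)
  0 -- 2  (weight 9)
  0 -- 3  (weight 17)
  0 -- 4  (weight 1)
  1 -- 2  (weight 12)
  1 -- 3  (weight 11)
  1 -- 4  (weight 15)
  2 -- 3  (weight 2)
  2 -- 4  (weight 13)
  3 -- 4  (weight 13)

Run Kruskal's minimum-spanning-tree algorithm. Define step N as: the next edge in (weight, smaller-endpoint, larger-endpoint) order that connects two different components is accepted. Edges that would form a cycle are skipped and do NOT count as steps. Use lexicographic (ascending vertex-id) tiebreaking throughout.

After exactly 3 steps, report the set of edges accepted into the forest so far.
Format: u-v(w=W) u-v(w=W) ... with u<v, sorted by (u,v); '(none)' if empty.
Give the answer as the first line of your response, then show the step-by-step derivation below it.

0-2(w=9) 0-4(w=1) 2-3(w=2)

step 1: add edge 0-4 (w=1); MST = {0-4(w=1)}
step 2: add edge 2-3 (w=2); MST = {0-4(w=1) 2-3(w=2)}
step 3: add edge 0-2 (w=9); MST = {0-2(w=9) 0-4(w=1) 2-3(w=2)}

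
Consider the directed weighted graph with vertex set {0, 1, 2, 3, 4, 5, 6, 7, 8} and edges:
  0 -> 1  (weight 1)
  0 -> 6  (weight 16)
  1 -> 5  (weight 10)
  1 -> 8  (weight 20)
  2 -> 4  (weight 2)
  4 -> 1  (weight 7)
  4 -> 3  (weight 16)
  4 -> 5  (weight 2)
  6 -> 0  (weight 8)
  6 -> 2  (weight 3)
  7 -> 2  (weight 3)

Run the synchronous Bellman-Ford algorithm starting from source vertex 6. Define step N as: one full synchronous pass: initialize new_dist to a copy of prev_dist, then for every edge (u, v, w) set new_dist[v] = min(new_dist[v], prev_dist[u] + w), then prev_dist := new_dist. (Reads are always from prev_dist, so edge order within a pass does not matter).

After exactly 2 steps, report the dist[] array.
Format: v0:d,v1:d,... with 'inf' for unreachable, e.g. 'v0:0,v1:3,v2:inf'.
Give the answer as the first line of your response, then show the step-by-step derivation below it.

v0:8,v1:9,v2:3,v3:inf,v4:5,v5:inf,v6:0,v7:inf,v8:inf

step 1: dist = v0:8,v1:inf,v2:3,v3:inf,v4:inf,v5:inf,v6:0,v7:inf,v8:inf
step 2: dist = v0:8,v1:9,v2:3,v3:inf,v4:5,v5:inf,v6:0,v7:inf,v8:inf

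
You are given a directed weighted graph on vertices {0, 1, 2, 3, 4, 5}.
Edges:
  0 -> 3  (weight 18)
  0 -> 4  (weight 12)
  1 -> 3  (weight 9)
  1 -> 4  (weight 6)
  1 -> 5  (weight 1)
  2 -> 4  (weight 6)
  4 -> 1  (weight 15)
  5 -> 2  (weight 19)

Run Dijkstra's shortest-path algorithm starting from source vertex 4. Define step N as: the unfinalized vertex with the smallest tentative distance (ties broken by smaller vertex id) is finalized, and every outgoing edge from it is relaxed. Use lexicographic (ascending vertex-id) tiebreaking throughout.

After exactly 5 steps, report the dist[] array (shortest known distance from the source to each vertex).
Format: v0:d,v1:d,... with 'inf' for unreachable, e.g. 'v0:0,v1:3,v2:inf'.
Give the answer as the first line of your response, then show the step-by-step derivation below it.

v0:inf,v1:15,v2:35,v3:24,v4:0,v5:16

step 1: dist = v0:inf,v1:15,v2:inf,v3:inf,v4:0,v5:inf
step 2: dist = v0:inf,v1:15,v2:inf,v3:24,v4:0,v5:16
step 3: dist = v0:inf,v1:15,v2:35,v3:24,v4:0,v5:16
step 4: dist = v0:inf,v1:15,v2:35,v3:24,v4:0,v5:16
step 5: dist = v0:inf,v1:15,v2:35,v3:24,v4:0,v5:16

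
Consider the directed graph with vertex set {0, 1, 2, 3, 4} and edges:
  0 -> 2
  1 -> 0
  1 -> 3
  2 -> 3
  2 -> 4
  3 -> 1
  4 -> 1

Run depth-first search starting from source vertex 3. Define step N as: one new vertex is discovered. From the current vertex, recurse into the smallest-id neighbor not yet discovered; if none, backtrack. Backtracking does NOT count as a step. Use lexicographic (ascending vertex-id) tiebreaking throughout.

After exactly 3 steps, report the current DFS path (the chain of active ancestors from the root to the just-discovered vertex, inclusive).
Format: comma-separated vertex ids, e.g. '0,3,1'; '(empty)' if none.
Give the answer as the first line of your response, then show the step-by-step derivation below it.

3,1,0

step 1: discover 3; path=3; order=3
step 2: discover 1; path=3>1; order=3,1
step 3: discover 0; path=3>1>0; order=3,1,0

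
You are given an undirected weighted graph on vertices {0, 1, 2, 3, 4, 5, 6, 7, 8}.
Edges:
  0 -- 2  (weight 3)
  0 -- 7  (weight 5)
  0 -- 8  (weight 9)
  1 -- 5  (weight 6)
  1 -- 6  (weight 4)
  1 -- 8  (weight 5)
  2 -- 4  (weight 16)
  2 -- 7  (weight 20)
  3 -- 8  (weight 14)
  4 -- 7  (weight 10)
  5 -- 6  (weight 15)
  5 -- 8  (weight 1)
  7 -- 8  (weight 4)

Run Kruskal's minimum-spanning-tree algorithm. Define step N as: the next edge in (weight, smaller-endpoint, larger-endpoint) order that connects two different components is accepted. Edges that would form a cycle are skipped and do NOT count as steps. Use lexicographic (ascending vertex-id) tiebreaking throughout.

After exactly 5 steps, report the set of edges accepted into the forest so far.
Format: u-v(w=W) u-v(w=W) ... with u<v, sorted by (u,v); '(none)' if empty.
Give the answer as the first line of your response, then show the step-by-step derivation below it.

0-2(w=3) 0-7(w=5) 1-6(w=4) 5-8(w=1) 7-8(w=4)

step 1: add edge 5-8 (w=1); MST = {5-8(w=1)}
step 2: add edge 0-2 (w=3); MST = {0-2(w=3) 5-8(w=1)}
step 3: add edge 1-6 (w=4); MST = {0-2(w=3) 1-6(w=4) 5-8(w=1)}
step 4: add edge 7-8 (w=4); MST = {0-2(w=3) 1-6(w=4) 5-8(w=1) 7-8(w=4)}
step 5: add edge 0-7 (w=5); MST = {0-2(w=3) 0-7(w=5) 1-6(w=4) 5-8(w=1) 7-8(w=4)}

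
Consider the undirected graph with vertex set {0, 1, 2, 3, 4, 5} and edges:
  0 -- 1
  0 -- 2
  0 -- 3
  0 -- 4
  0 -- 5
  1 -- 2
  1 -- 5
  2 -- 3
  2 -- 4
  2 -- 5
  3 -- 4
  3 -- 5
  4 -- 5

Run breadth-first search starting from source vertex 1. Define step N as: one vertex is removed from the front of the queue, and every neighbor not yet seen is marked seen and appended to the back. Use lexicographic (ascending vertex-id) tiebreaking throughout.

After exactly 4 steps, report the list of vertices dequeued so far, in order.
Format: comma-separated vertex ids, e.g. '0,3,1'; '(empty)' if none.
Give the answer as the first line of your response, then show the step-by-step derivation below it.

1,0,2,5

step 1: dequeue 1; queue=[0,2,5]; order=1
step 2: dequeue 0; queue=[2,5,3,4]; order=1,0
step 3: dequeue 2; queue=[5,3,4]; order=1,0,2
step 4: dequeue 5; queue=[3,4]; order=1,0,2,5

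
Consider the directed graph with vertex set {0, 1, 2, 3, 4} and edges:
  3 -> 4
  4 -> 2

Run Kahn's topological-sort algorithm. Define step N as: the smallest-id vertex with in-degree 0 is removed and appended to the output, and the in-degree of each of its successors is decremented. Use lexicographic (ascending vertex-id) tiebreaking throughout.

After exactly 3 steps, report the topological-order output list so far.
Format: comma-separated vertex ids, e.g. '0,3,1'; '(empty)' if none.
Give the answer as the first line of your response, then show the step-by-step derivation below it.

0,1,3

step 1: output 0; order=[0]; indeg=(0,0,1,0,1)
step 2: output 1; order=[0,1]; indeg=(0,0,1,0,1)
step 3: output 3; order=[0,1,3]; indeg=(0,0,1,0,0)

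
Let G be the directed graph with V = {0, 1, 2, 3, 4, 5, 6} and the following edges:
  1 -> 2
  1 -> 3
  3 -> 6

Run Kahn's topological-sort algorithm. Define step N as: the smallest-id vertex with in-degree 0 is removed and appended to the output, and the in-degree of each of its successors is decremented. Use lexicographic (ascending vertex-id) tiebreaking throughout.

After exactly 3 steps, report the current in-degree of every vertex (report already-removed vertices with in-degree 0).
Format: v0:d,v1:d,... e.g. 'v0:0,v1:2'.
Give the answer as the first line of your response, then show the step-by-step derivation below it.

v0:0,v1:0,v2:0,v3:0,v4:0,v5:0,v6:1

step 1: output 0; order=[0]; indeg=(0,0,1,1,0,0,1)
step 2: output 1; order=[0,1]; indeg=(0,0,0,0,0,0,1)
step 3: output 2; order=[0,1,2]; indeg=(0,0,0,0,0,0,1)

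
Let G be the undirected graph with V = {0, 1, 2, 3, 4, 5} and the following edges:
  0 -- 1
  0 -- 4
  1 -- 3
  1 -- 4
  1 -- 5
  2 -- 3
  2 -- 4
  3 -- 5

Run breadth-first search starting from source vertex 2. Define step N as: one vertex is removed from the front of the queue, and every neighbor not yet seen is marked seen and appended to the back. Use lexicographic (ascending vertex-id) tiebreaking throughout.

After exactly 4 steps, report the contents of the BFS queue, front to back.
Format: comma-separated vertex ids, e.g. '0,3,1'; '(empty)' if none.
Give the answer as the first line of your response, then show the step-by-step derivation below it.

5,0

step 1: dequeue 2; queue=[3,4]; order=2
step 2: dequeue 3; queue=[4,1,5]; order=2,3
step 3: dequeue 4; queue=[1,5,0]; order=2,3,4
step 4: dequeue 1; queue=[5,0]; order=2,3,4,1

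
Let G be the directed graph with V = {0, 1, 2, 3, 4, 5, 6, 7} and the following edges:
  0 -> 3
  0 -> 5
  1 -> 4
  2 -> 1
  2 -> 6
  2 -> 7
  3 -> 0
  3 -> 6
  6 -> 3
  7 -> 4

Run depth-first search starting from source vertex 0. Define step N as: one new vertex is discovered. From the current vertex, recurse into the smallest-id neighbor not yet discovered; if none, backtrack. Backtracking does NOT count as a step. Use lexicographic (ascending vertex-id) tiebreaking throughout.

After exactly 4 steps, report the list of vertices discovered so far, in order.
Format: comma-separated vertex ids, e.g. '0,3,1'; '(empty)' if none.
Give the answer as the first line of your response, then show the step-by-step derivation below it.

0,3,6,5

step 1: discover 0; path=0; order=0
step 2: discover 3; path=0>3; order=0,3
step 3: discover 6; path=0>3>6; order=0,3,6
step 4: discover 5; path=0>5; order=0,3,6,5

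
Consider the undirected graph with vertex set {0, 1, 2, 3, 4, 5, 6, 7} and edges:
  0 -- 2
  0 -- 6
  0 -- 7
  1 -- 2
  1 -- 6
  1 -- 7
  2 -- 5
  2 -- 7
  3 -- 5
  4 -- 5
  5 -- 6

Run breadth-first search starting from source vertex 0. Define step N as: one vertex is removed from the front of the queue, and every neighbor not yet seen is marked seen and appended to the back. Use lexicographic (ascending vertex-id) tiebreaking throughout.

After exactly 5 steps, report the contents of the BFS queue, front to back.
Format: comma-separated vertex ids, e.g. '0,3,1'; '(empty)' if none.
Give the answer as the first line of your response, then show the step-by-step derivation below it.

5

step 1: dequeue 0; queue=[2,6,7]; order=0
step 2: dequeue 2; queue=[6,7,1,5]; order=0,2
step 3: dequeue 6; queue=[7,1,5]; order=0,2,6
step 4: dequeue 7; queue=[1,5]; order=0,2,6,7
step 5: dequeue 1; queue=[5]; order=0,2,6,7,1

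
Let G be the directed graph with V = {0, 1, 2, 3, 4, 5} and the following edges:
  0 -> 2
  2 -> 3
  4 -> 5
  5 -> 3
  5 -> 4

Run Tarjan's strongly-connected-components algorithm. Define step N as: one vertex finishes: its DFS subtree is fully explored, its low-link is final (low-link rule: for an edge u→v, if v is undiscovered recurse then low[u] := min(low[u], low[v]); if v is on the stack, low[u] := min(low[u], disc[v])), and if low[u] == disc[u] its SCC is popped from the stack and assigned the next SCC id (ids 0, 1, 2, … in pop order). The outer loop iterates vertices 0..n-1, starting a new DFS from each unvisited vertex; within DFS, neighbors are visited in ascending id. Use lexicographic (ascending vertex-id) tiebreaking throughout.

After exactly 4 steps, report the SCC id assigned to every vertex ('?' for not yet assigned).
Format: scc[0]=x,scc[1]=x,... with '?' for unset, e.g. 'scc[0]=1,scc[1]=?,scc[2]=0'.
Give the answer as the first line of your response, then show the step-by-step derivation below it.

scc[0]=2,scc[1]=3,scc[2]=1,scc[3]=0,scc[4]=?,scc[5]=?

step 1: low=(low[0]=0,low[1]=?,low[2]=1,low[3]=2,low[4]=?,low[5]=?); scc=(scc[0]=?,scc[1]=?,scc[2]=?,scc[3]=0,scc[4]=?,scc[5]=?)
step 2: low=(low[0]=0,low[1]=?,low[2]=1,low[3]=2,low[4]=?,low[5]=?); scc=(scc[0]=?,scc[1]=?,scc[2]=1,scc[3]=0,scc[4]=?,scc[5]=?)
step 3: low=(low[0]=0,low[1]=?,low[2]=1,low[3]=2,low[4]=?,low[5]=?); scc=(scc[0]=2,scc[1]=?,scc[2]=1,scc[3]=0,scc[4]=?,scc[5]=?)
step 4: low=(low[0]=0,low[1]=3,low[2]=1,low[3]=2,low[4]=?,low[5]=?); scc=(scc[0]=2,scc[1]=3,scc[2]=1,scc[3]=0,scc[4]=?,scc[5]=?)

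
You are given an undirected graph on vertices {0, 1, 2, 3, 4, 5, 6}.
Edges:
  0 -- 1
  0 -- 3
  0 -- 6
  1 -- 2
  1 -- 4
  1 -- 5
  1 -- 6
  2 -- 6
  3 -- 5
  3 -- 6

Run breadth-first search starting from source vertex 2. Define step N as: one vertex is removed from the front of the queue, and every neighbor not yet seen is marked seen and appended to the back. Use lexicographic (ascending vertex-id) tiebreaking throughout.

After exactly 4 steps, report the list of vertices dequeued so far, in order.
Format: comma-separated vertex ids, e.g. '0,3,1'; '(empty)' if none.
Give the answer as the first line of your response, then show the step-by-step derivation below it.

2,1,6,0

step 1: dequeue 2; queue=[1,6]; order=2
step 2: dequeue 1; queue=[6,0,4,5]; order=2,1
step 3: dequeue 6; queue=[0,4,5,3]; order=2,1,6
step 4: dequeue 0; queue=[4,5,3]; order=2,1,6,0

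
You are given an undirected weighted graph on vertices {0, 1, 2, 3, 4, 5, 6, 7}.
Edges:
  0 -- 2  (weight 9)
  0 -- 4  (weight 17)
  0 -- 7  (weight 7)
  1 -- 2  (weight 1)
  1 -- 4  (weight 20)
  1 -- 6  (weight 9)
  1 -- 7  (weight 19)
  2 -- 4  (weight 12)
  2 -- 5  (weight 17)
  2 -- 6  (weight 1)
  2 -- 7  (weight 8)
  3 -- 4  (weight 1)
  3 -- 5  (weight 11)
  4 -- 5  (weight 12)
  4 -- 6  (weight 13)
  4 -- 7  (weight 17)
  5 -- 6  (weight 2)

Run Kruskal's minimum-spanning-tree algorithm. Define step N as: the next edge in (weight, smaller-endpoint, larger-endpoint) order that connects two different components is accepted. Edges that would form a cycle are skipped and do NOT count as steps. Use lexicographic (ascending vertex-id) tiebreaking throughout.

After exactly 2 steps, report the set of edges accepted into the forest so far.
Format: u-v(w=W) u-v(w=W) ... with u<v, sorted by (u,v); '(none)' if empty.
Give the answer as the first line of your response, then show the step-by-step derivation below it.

1-2(w=1) 2-6(w=1)

step 1: add edge 1-2 (w=1); MST = {1-2(w=1)}
step 2: add edge 2-6 (w=1); MST = {1-2(w=1) 2-6(w=1)}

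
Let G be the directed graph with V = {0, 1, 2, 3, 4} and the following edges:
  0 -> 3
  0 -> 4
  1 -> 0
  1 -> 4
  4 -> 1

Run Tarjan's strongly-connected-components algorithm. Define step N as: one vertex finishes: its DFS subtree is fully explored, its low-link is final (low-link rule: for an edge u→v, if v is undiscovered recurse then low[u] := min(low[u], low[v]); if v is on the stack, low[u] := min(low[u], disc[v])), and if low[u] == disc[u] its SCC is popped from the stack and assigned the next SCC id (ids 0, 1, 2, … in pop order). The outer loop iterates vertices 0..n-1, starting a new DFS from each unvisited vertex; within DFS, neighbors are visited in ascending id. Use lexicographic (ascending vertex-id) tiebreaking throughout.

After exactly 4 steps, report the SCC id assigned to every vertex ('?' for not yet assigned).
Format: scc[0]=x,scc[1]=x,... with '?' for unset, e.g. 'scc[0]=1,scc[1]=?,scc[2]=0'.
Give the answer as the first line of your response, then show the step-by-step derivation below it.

scc[0]=1,scc[1]=1,scc[2]=?,scc[3]=0,scc[4]=1

step 1: low=(low[0]=0,low[1]=?,low[2]=?,low[3]=1,low[4]=?); scc=(scc[0]=?,scc[1]=?,scc[2]=?,scc[3]=0,scc[4]=?)
step 2: low=(low[0]=0,low[1]=0,low[2]=?,low[3]=1,low[4]=2); scc=(scc[0]=?,scc[1]=?,scc[2]=?,scc[3]=0,scc[4]=?)
step 3: low=(low[0]=0,low[1]=0,low[2]=?,low[3]=1,low[4]=0); scc=(scc[0]=?,scc[1]=?,scc[2]=?,scc[3]=0,scc[4]=?)
step 4: low=(low[0]=0,low[1]=0,low[2]=?,low[3]=1,low[4]=0); scc=(scc[0]=1,scc[1]=1,scc[2]=?,scc[3]=0,scc[4]=1)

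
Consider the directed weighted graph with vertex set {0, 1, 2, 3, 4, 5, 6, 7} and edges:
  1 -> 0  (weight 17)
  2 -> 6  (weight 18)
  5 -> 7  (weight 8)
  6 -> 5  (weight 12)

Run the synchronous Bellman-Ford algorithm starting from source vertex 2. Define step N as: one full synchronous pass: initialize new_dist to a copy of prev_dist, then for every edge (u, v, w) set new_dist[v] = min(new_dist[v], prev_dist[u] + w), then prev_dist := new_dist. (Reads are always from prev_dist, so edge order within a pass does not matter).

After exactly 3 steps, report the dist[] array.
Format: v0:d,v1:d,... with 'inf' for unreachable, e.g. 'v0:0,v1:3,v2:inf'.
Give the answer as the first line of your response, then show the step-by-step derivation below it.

v0:inf,v1:inf,v2:0,v3:inf,v4:inf,v5:30,v6:18,v7:38

step 1: dist = v0:inf,v1:inf,v2:0,v3:inf,v4:inf,v5:inf,v6:18,v7:inf
step 2: dist = v0:inf,v1:inf,v2:0,v3:inf,v4:inf,v5:30,v6:18,v7:inf
step 3: dist = v0:inf,v1:inf,v2:0,v3:inf,v4:inf,v5:30,v6:18,v7:38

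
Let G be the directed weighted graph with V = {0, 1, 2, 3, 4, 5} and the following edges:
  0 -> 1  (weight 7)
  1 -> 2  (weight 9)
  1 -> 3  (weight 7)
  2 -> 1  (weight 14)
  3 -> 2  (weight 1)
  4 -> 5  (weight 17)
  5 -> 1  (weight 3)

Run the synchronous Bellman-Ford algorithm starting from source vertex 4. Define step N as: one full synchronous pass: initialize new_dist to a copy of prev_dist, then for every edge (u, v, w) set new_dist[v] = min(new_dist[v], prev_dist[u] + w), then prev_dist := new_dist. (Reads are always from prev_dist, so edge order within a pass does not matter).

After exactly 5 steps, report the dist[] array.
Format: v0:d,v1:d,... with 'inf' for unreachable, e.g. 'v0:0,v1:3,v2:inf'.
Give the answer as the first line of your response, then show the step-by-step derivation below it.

v0:inf,v1:20,v2:28,v3:27,v4:0,v5:17

step 1: dist = v0:inf,v1:inf,v2:inf,v3:inf,v4:0,v5:17
step 2: dist = v0:inf,v1:20,v2:inf,v3:inf,v4:0,v5:17
step 3: dist = v0:inf,v1:20,v2:29,v3:27,v4:0,v5:17
step 4: dist = v0:inf,v1:20,v2:28,v3:27,v4:0,v5:17
step 5: dist = v0:inf,v1:20,v2:28,v3:27,v4:0,v5:17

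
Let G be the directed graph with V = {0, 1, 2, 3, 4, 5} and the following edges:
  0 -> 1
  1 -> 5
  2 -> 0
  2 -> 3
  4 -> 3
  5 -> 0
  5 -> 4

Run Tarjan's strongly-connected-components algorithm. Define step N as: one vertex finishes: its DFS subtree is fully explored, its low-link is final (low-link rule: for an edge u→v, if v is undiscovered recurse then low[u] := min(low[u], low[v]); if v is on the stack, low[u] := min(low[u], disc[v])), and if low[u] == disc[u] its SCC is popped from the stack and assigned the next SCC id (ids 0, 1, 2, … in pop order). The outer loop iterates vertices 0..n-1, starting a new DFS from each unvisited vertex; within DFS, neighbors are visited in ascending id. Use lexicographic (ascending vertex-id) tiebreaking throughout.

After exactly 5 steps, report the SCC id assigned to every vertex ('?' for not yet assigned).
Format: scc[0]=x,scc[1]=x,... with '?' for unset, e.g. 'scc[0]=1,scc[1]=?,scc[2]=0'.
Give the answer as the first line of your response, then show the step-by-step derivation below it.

scc[0]=2,scc[1]=2,scc[2]=?,scc[3]=0,scc[4]=1,scc[5]=2

step 1: low=(low[0]=0,low[1]=1,low[2]=?,low[3]=4,low[4]=3,low[5]=0); scc=(scc[0]=?,scc[1]=?,scc[2]=?,scc[3]=0,scc[4]=?,scc[5]=?)
step 2: low=(low[0]=0,low[1]=1,low[2]=?,low[3]=4,low[4]=3,low[5]=0); scc=(scc[0]=?,scc[1]=?,scc[2]=?,scc[3]=0,scc[4]=1,scc[5]=?)
step 3: low=(low[0]=0,low[1]=1,low[2]=?,low[3]=4,low[4]=3,low[5]=0); scc=(scc[0]=?,scc[1]=?,scc[2]=?,scc[3]=0,scc[4]=1,scc[5]=?)
step 4: low=(low[0]=0,low[1]=0,low[2]=?,low[3]=4,low[4]=3,low[5]=0); scc=(scc[0]=?,scc[1]=?,scc[2]=?,scc[3]=0,scc[4]=1,scc[5]=?)
step 5: low=(low[0]=0,low[1]=0,low[2]=?,low[3]=4,low[4]=3,low[5]=0); scc=(scc[0]=2,scc[1]=2,scc[2]=?,scc[3]=0,scc[4]=1,scc[5]=2)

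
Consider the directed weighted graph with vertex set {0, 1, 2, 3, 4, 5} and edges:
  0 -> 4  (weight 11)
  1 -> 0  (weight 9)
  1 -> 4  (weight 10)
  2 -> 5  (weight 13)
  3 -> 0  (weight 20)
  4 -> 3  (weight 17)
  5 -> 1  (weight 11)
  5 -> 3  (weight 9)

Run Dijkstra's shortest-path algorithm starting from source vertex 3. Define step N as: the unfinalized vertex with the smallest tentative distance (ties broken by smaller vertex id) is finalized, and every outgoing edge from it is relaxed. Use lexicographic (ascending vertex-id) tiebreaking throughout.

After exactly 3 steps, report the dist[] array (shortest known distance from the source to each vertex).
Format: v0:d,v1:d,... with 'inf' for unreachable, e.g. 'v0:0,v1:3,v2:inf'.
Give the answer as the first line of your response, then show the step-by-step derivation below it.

v0:20,v1:inf,v2:inf,v3:0,v4:31,v5:inf

step 1: dist = v0:20,v1:inf,v2:inf,v3:0,v4:inf,v5:inf
step 2: dist = v0:20,v1:inf,v2:inf,v3:0,v4:31,v5:inf
step 3: dist = v0:20,v1:inf,v2:inf,v3:0,v4:31,v5:inf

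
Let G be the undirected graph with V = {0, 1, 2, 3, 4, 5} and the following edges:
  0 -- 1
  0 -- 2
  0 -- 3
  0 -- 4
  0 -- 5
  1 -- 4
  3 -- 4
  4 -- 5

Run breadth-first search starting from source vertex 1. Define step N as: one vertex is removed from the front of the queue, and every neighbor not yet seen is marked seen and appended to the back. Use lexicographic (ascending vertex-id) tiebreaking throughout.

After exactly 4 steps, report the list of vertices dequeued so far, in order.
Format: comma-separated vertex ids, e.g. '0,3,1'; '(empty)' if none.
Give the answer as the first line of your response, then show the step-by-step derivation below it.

1,0,4,2

step 1: dequeue 1; queue=[0,4]; order=1
step 2: dequeue 0; queue=[4,2,3,5]; order=1,0
step 3: dequeue 4; queue=[2,3,5]; order=1,0,4
step 4: dequeue 2; queue=[3,5]; order=1,0,4,2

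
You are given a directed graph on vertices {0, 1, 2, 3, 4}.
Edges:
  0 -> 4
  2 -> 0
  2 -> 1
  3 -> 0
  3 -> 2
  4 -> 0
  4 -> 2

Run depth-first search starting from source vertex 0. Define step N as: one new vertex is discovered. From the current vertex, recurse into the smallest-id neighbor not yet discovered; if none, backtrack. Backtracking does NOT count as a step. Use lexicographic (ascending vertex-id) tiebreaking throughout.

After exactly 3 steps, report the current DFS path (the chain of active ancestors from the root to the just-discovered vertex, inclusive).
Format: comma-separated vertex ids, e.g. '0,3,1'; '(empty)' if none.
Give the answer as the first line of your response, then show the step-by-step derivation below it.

0,4,2

step 1: discover 0; path=0; order=0
step 2: discover 4; path=0>4; order=0,4
step 3: discover 2; path=0>4>2; order=0,4,2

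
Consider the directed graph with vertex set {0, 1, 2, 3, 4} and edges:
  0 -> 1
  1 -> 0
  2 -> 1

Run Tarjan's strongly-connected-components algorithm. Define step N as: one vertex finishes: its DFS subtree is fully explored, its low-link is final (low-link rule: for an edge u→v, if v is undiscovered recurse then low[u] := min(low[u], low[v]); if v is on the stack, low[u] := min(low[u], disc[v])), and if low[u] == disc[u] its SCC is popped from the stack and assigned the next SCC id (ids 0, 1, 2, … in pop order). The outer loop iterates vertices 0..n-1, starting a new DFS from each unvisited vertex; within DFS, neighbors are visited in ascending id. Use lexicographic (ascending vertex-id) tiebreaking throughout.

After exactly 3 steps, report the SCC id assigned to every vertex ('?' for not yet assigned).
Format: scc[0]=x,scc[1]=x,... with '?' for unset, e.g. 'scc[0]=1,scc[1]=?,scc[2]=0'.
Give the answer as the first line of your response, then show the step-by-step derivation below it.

scc[0]=0,scc[1]=0,scc[2]=1,scc[3]=?,scc[4]=?

step 1: low=(low[0]=0,low[1]=0,low[2]=?,low[3]=?,low[4]=?); scc=(scc[0]=?,scc[1]=?,scc[2]=?,scc[3]=?,scc[4]=?)
step 2: low=(low[0]=0,low[1]=0,low[2]=?,low[3]=?,low[4]=?); scc=(scc[0]=0,scc[1]=0,scc[2]=?,scc[3]=?,scc[4]=?)
step 3: low=(low[0]=0,low[1]=0,low[2]=2,low[3]=?,low[4]=?); scc=(scc[0]=0,scc[1]=0,scc[2]=1,scc[3]=?,scc[4]=?)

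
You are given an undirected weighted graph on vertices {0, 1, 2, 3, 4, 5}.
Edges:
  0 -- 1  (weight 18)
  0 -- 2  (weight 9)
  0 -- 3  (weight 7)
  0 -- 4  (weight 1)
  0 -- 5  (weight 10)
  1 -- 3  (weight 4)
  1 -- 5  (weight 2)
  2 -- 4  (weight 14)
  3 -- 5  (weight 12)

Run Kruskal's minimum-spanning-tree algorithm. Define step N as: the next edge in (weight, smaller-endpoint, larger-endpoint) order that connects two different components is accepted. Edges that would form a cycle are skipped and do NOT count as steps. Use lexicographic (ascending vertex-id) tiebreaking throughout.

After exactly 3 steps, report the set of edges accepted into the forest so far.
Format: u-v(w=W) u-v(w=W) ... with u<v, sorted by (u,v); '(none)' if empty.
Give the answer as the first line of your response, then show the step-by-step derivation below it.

0-4(w=1) 1-3(w=4) 1-5(w=2)

step 1: add edge 0-4 (w=1); MST = {0-4(w=1)}
step 2: add edge 1-5 (w=2); MST = {0-4(w=1) 1-5(w=2)}
step 3: add edge 1-3 (w=4); MST = {0-4(w=1) 1-3(w=4) 1-5(w=2)}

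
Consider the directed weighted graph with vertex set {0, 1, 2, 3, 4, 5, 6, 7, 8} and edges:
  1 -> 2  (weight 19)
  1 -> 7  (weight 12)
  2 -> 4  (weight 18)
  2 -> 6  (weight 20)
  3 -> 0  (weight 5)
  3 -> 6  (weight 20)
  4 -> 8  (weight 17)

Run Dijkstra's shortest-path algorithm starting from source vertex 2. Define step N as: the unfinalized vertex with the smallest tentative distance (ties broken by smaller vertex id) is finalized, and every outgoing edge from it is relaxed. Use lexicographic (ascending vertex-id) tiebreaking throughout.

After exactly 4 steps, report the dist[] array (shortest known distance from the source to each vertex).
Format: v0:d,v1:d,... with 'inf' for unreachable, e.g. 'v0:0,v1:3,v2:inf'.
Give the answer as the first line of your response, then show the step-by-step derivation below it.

v0:inf,v1:inf,v2:0,v3:inf,v4:18,v5:inf,v6:20,v7:inf,v8:35

step 1: dist = v0:inf,v1:inf,v2:0,v3:inf,v4:18,v5:inf,v6:20,v7:inf,v8:inf
step 2: dist = v0:inf,v1:inf,v2:0,v3:inf,v4:18,v5:inf,v6:20,v7:inf,v8:35
step 3: dist = v0:inf,v1:inf,v2:0,v3:inf,v4:18,v5:inf,v6:20,v7:inf,v8:35
step 4: dist = v0:inf,v1:inf,v2:0,v3:inf,v4:18,v5:inf,v6:20,v7:inf,v8:35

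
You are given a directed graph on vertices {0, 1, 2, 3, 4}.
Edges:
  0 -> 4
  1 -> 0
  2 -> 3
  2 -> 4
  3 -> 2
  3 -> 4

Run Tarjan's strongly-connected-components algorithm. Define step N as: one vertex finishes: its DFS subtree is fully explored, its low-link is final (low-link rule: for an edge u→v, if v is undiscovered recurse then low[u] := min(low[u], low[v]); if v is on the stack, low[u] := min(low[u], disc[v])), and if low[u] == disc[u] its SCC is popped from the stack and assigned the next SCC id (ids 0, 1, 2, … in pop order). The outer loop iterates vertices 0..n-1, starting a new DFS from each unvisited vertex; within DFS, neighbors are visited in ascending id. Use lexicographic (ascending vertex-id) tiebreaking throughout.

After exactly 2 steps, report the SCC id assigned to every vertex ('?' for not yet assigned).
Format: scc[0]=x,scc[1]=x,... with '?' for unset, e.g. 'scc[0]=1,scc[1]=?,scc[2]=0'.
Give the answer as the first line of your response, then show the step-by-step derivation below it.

scc[0]=1,scc[1]=?,scc[2]=?,scc[3]=?,scc[4]=0

step 1: low=(low[0]=0,low[1]=?,low[2]=?,low[3]=?,low[4]=1); scc=(scc[0]=?,scc[1]=?,scc[2]=?,scc[3]=?,scc[4]=0)
step 2: low=(low[0]=0,low[1]=?,low[2]=?,low[3]=?,low[4]=1); scc=(scc[0]=1,scc[1]=?,scc[2]=?,scc[3]=?,scc[4]=0)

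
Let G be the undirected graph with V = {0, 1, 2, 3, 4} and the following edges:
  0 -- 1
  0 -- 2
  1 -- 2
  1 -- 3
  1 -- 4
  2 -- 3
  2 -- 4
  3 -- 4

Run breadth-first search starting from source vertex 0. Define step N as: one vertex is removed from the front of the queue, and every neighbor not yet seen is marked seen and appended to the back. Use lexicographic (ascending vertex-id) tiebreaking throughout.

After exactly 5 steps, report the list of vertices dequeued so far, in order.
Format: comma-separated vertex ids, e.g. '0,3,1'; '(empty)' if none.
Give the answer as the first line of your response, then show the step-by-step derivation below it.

0,1,2,3,4

step 1: dequeue 0; queue=[1,2]; order=0
step 2: dequeue 1; queue=[2,3,4]; order=0,1
step 3: dequeue 2; queue=[3,4]; order=0,1,2
step 4: dequeue 3; queue=[4]; order=0,1,2,3
step 5: dequeue 4; queue=[(empty)]; order=0,1,2,3,4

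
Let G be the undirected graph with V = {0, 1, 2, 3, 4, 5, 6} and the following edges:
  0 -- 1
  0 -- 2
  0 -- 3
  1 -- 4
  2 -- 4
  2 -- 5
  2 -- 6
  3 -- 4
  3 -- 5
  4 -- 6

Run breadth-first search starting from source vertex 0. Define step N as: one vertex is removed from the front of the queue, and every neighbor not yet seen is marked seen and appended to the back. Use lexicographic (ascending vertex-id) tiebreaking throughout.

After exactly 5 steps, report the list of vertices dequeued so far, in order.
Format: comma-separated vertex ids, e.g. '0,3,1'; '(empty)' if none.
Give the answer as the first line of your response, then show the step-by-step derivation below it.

0,1,2,3,4

step 1: dequeue 0; queue=[1,2,3]; order=0
step 2: dequeue 1; queue=[2,3,4]; order=0,1
step 3: dequeue 2; queue=[3,4,5,6]; order=0,1,2
step 4: dequeue 3; queue=[4,5,6]; order=0,1,2,3
step 5: dequeue 4; queue=[5,6]; order=0,1,2,3,4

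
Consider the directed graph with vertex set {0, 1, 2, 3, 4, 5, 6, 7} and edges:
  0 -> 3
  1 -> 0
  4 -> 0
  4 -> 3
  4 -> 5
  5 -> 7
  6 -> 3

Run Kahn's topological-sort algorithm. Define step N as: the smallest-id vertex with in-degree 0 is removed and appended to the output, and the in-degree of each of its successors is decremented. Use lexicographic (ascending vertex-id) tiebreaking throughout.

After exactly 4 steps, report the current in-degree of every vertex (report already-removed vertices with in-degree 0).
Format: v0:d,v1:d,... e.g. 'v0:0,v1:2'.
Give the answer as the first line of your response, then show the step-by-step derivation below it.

v0:0,v1:0,v2:0,v3:1,v4:0,v5:0,v6:0,v7:1

step 1: output 1; order=[1]; indeg=(1,0,0,3,0,1,0,1)
step 2: output 2; order=[1,2]; indeg=(1,0,0,3,0,1,0,1)
step 3: output 4; order=[1,2,4]; indeg=(0,0,0,2,0,0,0,1)
step 4: output 0; order=[1,2,4,0]; indeg=(0,0,0,1,0,0,0,1)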